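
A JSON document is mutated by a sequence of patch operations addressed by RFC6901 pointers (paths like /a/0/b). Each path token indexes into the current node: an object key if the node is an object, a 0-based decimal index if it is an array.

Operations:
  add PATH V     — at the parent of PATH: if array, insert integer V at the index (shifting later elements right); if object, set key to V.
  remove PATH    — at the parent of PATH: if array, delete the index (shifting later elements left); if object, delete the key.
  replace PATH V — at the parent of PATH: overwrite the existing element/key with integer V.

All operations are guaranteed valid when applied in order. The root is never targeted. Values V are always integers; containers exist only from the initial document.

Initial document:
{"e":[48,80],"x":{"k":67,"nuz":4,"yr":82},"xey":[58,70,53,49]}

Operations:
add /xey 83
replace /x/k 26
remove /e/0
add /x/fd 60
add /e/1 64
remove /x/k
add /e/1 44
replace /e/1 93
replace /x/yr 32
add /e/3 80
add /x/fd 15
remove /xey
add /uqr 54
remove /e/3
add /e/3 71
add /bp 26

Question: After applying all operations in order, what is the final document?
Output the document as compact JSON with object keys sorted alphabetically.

After op 1 (add /xey 83): {"e":[48,80],"x":{"k":67,"nuz":4,"yr":82},"xey":83}
After op 2 (replace /x/k 26): {"e":[48,80],"x":{"k":26,"nuz":4,"yr":82},"xey":83}
After op 3 (remove /e/0): {"e":[80],"x":{"k":26,"nuz":4,"yr":82},"xey":83}
After op 4 (add /x/fd 60): {"e":[80],"x":{"fd":60,"k":26,"nuz":4,"yr":82},"xey":83}
After op 5 (add /e/1 64): {"e":[80,64],"x":{"fd":60,"k":26,"nuz":4,"yr":82},"xey":83}
After op 6 (remove /x/k): {"e":[80,64],"x":{"fd":60,"nuz":4,"yr":82},"xey":83}
After op 7 (add /e/1 44): {"e":[80,44,64],"x":{"fd":60,"nuz":4,"yr":82},"xey":83}
After op 8 (replace /e/1 93): {"e":[80,93,64],"x":{"fd":60,"nuz":4,"yr":82},"xey":83}
After op 9 (replace /x/yr 32): {"e":[80,93,64],"x":{"fd":60,"nuz":4,"yr":32},"xey":83}
After op 10 (add /e/3 80): {"e":[80,93,64,80],"x":{"fd":60,"nuz":4,"yr":32},"xey":83}
After op 11 (add /x/fd 15): {"e":[80,93,64,80],"x":{"fd":15,"nuz":4,"yr":32},"xey":83}
After op 12 (remove /xey): {"e":[80,93,64,80],"x":{"fd":15,"nuz":4,"yr":32}}
After op 13 (add /uqr 54): {"e":[80,93,64,80],"uqr":54,"x":{"fd":15,"nuz":4,"yr":32}}
After op 14 (remove /e/3): {"e":[80,93,64],"uqr":54,"x":{"fd":15,"nuz":4,"yr":32}}
After op 15 (add /e/3 71): {"e":[80,93,64,71],"uqr":54,"x":{"fd":15,"nuz":4,"yr":32}}
After op 16 (add /bp 26): {"bp":26,"e":[80,93,64,71],"uqr":54,"x":{"fd":15,"nuz":4,"yr":32}}

Answer: {"bp":26,"e":[80,93,64,71],"uqr":54,"x":{"fd":15,"nuz":4,"yr":32}}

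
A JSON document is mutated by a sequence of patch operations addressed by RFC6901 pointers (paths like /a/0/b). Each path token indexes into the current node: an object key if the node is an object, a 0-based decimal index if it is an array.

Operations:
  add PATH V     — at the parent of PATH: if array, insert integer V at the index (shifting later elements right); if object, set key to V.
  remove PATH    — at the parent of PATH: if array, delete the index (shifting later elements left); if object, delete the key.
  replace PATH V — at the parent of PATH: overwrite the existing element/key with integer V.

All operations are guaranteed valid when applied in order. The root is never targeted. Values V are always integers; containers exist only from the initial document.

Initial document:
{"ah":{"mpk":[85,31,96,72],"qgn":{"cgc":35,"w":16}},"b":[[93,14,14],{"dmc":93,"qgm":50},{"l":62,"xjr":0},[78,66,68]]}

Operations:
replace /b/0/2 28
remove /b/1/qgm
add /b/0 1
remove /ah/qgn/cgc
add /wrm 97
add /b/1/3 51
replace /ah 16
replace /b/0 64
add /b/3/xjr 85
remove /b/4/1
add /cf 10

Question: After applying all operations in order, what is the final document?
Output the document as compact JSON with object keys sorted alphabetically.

After op 1 (replace /b/0/2 28): {"ah":{"mpk":[85,31,96,72],"qgn":{"cgc":35,"w":16}},"b":[[93,14,28],{"dmc":93,"qgm":50},{"l":62,"xjr":0},[78,66,68]]}
After op 2 (remove /b/1/qgm): {"ah":{"mpk":[85,31,96,72],"qgn":{"cgc":35,"w":16}},"b":[[93,14,28],{"dmc":93},{"l":62,"xjr":0},[78,66,68]]}
After op 3 (add /b/0 1): {"ah":{"mpk":[85,31,96,72],"qgn":{"cgc":35,"w":16}},"b":[1,[93,14,28],{"dmc":93},{"l":62,"xjr":0},[78,66,68]]}
After op 4 (remove /ah/qgn/cgc): {"ah":{"mpk":[85,31,96,72],"qgn":{"w":16}},"b":[1,[93,14,28],{"dmc":93},{"l":62,"xjr":0},[78,66,68]]}
After op 5 (add /wrm 97): {"ah":{"mpk":[85,31,96,72],"qgn":{"w":16}},"b":[1,[93,14,28],{"dmc":93},{"l":62,"xjr":0},[78,66,68]],"wrm":97}
After op 6 (add /b/1/3 51): {"ah":{"mpk":[85,31,96,72],"qgn":{"w":16}},"b":[1,[93,14,28,51],{"dmc":93},{"l":62,"xjr":0},[78,66,68]],"wrm":97}
After op 7 (replace /ah 16): {"ah":16,"b":[1,[93,14,28,51],{"dmc":93},{"l":62,"xjr":0},[78,66,68]],"wrm":97}
After op 8 (replace /b/0 64): {"ah":16,"b":[64,[93,14,28,51],{"dmc":93},{"l":62,"xjr":0},[78,66,68]],"wrm":97}
After op 9 (add /b/3/xjr 85): {"ah":16,"b":[64,[93,14,28,51],{"dmc":93},{"l":62,"xjr":85},[78,66,68]],"wrm":97}
After op 10 (remove /b/4/1): {"ah":16,"b":[64,[93,14,28,51],{"dmc":93},{"l":62,"xjr":85},[78,68]],"wrm":97}
After op 11 (add /cf 10): {"ah":16,"b":[64,[93,14,28,51],{"dmc":93},{"l":62,"xjr":85},[78,68]],"cf":10,"wrm":97}

Answer: {"ah":16,"b":[64,[93,14,28,51],{"dmc":93},{"l":62,"xjr":85},[78,68]],"cf":10,"wrm":97}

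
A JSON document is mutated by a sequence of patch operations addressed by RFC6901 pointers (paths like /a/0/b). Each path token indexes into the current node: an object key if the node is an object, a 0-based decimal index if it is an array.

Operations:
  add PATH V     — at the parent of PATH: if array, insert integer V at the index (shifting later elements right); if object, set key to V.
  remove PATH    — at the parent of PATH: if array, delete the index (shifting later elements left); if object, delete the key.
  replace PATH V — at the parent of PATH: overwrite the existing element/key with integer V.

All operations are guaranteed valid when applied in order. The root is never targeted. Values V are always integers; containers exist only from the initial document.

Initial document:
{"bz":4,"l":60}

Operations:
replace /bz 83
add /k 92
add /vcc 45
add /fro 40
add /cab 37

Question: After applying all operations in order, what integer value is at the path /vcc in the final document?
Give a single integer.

After op 1 (replace /bz 83): {"bz":83,"l":60}
After op 2 (add /k 92): {"bz":83,"k":92,"l":60}
After op 3 (add /vcc 45): {"bz":83,"k":92,"l":60,"vcc":45}
After op 4 (add /fro 40): {"bz":83,"fro":40,"k":92,"l":60,"vcc":45}
After op 5 (add /cab 37): {"bz":83,"cab":37,"fro":40,"k":92,"l":60,"vcc":45}
Value at /vcc: 45

Answer: 45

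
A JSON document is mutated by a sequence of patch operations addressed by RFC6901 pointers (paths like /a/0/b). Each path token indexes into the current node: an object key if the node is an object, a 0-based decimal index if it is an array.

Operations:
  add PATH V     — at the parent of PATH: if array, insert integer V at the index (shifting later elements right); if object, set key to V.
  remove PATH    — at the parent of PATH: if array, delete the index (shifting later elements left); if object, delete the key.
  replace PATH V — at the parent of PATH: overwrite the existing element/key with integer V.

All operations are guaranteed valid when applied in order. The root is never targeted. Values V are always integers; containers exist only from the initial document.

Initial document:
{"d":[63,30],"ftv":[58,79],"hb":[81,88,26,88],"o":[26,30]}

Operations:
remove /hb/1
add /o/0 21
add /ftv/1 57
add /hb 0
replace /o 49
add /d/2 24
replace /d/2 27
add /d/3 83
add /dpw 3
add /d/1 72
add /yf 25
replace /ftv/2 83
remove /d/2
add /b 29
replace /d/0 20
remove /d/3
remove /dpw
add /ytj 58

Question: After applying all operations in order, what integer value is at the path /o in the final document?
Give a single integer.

Answer: 49

Derivation:
After op 1 (remove /hb/1): {"d":[63,30],"ftv":[58,79],"hb":[81,26,88],"o":[26,30]}
After op 2 (add /o/0 21): {"d":[63,30],"ftv":[58,79],"hb":[81,26,88],"o":[21,26,30]}
After op 3 (add /ftv/1 57): {"d":[63,30],"ftv":[58,57,79],"hb":[81,26,88],"o":[21,26,30]}
After op 4 (add /hb 0): {"d":[63,30],"ftv":[58,57,79],"hb":0,"o":[21,26,30]}
After op 5 (replace /o 49): {"d":[63,30],"ftv":[58,57,79],"hb":0,"o":49}
After op 6 (add /d/2 24): {"d":[63,30,24],"ftv":[58,57,79],"hb":0,"o":49}
After op 7 (replace /d/2 27): {"d":[63,30,27],"ftv":[58,57,79],"hb":0,"o":49}
After op 8 (add /d/3 83): {"d":[63,30,27,83],"ftv":[58,57,79],"hb":0,"o":49}
After op 9 (add /dpw 3): {"d":[63,30,27,83],"dpw":3,"ftv":[58,57,79],"hb":0,"o":49}
After op 10 (add /d/1 72): {"d":[63,72,30,27,83],"dpw":3,"ftv":[58,57,79],"hb":0,"o":49}
After op 11 (add /yf 25): {"d":[63,72,30,27,83],"dpw":3,"ftv":[58,57,79],"hb":0,"o":49,"yf":25}
After op 12 (replace /ftv/2 83): {"d":[63,72,30,27,83],"dpw":3,"ftv":[58,57,83],"hb":0,"o":49,"yf":25}
After op 13 (remove /d/2): {"d":[63,72,27,83],"dpw":3,"ftv":[58,57,83],"hb":0,"o":49,"yf":25}
After op 14 (add /b 29): {"b":29,"d":[63,72,27,83],"dpw":3,"ftv":[58,57,83],"hb":0,"o":49,"yf":25}
After op 15 (replace /d/0 20): {"b":29,"d":[20,72,27,83],"dpw":3,"ftv":[58,57,83],"hb":0,"o":49,"yf":25}
After op 16 (remove /d/3): {"b":29,"d":[20,72,27],"dpw":3,"ftv":[58,57,83],"hb":0,"o":49,"yf":25}
After op 17 (remove /dpw): {"b":29,"d":[20,72,27],"ftv":[58,57,83],"hb":0,"o":49,"yf":25}
After op 18 (add /ytj 58): {"b":29,"d":[20,72,27],"ftv":[58,57,83],"hb":0,"o":49,"yf":25,"ytj":58}
Value at /o: 49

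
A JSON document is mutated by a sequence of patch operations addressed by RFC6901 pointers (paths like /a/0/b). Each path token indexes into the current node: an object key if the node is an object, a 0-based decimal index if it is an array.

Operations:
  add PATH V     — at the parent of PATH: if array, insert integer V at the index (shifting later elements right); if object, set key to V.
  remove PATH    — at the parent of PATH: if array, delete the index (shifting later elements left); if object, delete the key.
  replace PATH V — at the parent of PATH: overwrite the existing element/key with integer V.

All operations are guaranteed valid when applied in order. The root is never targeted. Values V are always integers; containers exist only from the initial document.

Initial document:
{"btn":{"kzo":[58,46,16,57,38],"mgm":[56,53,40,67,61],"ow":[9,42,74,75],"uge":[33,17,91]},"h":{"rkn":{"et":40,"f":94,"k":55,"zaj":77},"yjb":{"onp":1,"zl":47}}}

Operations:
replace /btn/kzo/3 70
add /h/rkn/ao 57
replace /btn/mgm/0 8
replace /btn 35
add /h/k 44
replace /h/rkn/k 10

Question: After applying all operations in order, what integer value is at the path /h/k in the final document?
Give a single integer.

Answer: 44

Derivation:
After op 1 (replace /btn/kzo/3 70): {"btn":{"kzo":[58,46,16,70,38],"mgm":[56,53,40,67,61],"ow":[9,42,74,75],"uge":[33,17,91]},"h":{"rkn":{"et":40,"f":94,"k":55,"zaj":77},"yjb":{"onp":1,"zl":47}}}
After op 2 (add /h/rkn/ao 57): {"btn":{"kzo":[58,46,16,70,38],"mgm":[56,53,40,67,61],"ow":[9,42,74,75],"uge":[33,17,91]},"h":{"rkn":{"ao":57,"et":40,"f":94,"k":55,"zaj":77},"yjb":{"onp":1,"zl":47}}}
After op 3 (replace /btn/mgm/0 8): {"btn":{"kzo":[58,46,16,70,38],"mgm":[8,53,40,67,61],"ow":[9,42,74,75],"uge":[33,17,91]},"h":{"rkn":{"ao":57,"et":40,"f":94,"k":55,"zaj":77},"yjb":{"onp":1,"zl":47}}}
After op 4 (replace /btn 35): {"btn":35,"h":{"rkn":{"ao":57,"et":40,"f":94,"k":55,"zaj":77},"yjb":{"onp":1,"zl":47}}}
After op 5 (add /h/k 44): {"btn":35,"h":{"k":44,"rkn":{"ao":57,"et":40,"f":94,"k":55,"zaj":77},"yjb":{"onp":1,"zl":47}}}
After op 6 (replace /h/rkn/k 10): {"btn":35,"h":{"k":44,"rkn":{"ao":57,"et":40,"f":94,"k":10,"zaj":77},"yjb":{"onp":1,"zl":47}}}
Value at /h/k: 44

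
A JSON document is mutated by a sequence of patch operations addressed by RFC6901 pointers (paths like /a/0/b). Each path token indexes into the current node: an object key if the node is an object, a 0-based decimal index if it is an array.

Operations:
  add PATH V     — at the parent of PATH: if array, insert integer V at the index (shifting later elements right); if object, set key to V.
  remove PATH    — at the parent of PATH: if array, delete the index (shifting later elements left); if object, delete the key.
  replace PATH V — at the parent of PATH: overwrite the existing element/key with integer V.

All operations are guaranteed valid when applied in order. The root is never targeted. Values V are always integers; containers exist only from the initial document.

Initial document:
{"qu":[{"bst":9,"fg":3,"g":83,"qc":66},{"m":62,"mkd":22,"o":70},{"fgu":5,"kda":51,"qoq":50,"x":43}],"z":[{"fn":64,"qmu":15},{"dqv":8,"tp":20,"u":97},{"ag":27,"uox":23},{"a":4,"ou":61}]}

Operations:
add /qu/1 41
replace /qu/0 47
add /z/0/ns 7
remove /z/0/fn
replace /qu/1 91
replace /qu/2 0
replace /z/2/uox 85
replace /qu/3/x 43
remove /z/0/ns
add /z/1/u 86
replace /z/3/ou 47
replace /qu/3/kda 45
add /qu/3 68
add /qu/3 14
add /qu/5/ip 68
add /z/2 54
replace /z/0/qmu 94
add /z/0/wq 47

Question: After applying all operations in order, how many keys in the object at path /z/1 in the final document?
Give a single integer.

After op 1 (add /qu/1 41): {"qu":[{"bst":9,"fg":3,"g":83,"qc":66},41,{"m":62,"mkd":22,"o":70},{"fgu":5,"kda":51,"qoq":50,"x":43}],"z":[{"fn":64,"qmu":15},{"dqv":8,"tp":20,"u":97},{"ag":27,"uox":23},{"a":4,"ou":61}]}
After op 2 (replace /qu/0 47): {"qu":[47,41,{"m":62,"mkd":22,"o":70},{"fgu":5,"kda":51,"qoq":50,"x":43}],"z":[{"fn":64,"qmu":15},{"dqv":8,"tp":20,"u":97},{"ag":27,"uox":23},{"a":4,"ou":61}]}
After op 3 (add /z/0/ns 7): {"qu":[47,41,{"m":62,"mkd":22,"o":70},{"fgu":5,"kda":51,"qoq":50,"x":43}],"z":[{"fn":64,"ns":7,"qmu":15},{"dqv":8,"tp":20,"u":97},{"ag":27,"uox":23},{"a":4,"ou":61}]}
After op 4 (remove /z/0/fn): {"qu":[47,41,{"m":62,"mkd":22,"o":70},{"fgu":5,"kda":51,"qoq":50,"x":43}],"z":[{"ns":7,"qmu":15},{"dqv":8,"tp":20,"u":97},{"ag":27,"uox":23},{"a":4,"ou":61}]}
After op 5 (replace /qu/1 91): {"qu":[47,91,{"m":62,"mkd":22,"o":70},{"fgu":5,"kda":51,"qoq":50,"x":43}],"z":[{"ns":7,"qmu":15},{"dqv":8,"tp":20,"u":97},{"ag":27,"uox":23},{"a":4,"ou":61}]}
After op 6 (replace /qu/2 0): {"qu":[47,91,0,{"fgu":5,"kda":51,"qoq":50,"x":43}],"z":[{"ns":7,"qmu":15},{"dqv":8,"tp":20,"u":97},{"ag":27,"uox":23},{"a":4,"ou":61}]}
After op 7 (replace /z/2/uox 85): {"qu":[47,91,0,{"fgu":5,"kda":51,"qoq":50,"x":43}],"z":[{"ns":7,"qmu":15},{"dqv":8,"tp":20,"u":97},{"ag":27,"uox":85},{"a":4,"ou":61}]}
After op 8 (replace /qu/3/x 43): {"qu":[47,91,0,{"fgu":5,"kda":51,"qoq":50,"x":43}],"z":[{"ns":7,"qmu":15},{"dqv":8,"tp":20,"u":97},{"ag":27,"uox":85},{"a":4,"ou":61}]}
After op 9 (remove /z/0/ns): {"qu":[47,91,0,{"fgu":5,"kda":51,"qoq":50,"x":43}],"z":[{"qmu":15},{"dqv":8,"tp":20,"u":97},{"ag":27,"uox":85},{"a":4,"ou":61}]}
After op 10 (add /z/1/u 86): {"qu":[47,91,0,{"fgu":5,"kda":51,"qoq":50,"x":43}],"z":[{"qmu":15},{"dqv":8,"tp":20,"u":86},{"ag":27,"uox":85},{"a":4,"ou":61}]}
After op 11 (replace /z/3/ou 47): {"qu":[47,91,0,{"fgu":5,"kda":51,"qoq":50,"x":43}],"z":[{"qmu":15},{"dqv":8,"tp":20,"u":86},{"ag":27,"uox":85},{"a":4,"ou":47}]}
After op 12 (replace /qu/3/kda 45): {"qu":[47,91,0,{"fgu":5,"kda":45,"qoq":50,"x":43}],"z":[{"qmu":15},{"dqv":8,"tp":20,"u":86},{"ag":27,"uox":85},{"a":4,"ou":47}]}
After op 13 (add /qu/3 68): {"qu":[47,91,0,68,{"fgu":5,"kda":45,"qoq":50,"x":43}],"z":[{"qmu":15},{"dqv":8,"tp":20,"u":86},{"ag":27,"uox":85},{"a":4,"ou":47}]}
After op 14 (add /qu/3 14): {"qu":[47,91,0,14,68,{"fgu":5,"kda":45,"qoq":50,"x":43}],"z":[{"qmu":15},{"dqv":8,"tp":20,"u":86},{"ag":27,"uox":85},{"a":4,"ou":47}]}
After op 15 (add /qu/5/ip 68): {"qu":[47,91,0,14,68,{"fgu":5,"ip":68,"kda":45,"qoq":50,"x":43}],"z":[{"qmu":15},{"dqv":8,"tp":20,"u":86},{"ag":27,"uox":85},{"a":4,"ou":47}]}
After op 16 (add /z/2 54): {"qu":[47,91,0,14,68,{"fgu":5,"ip":68,"kda":45,"qoq":50,"x":43}],"z":[{"qmu":15},{"dqv":8,"tp":20,"u":86},54,{"ag":27,"uox":85},{"a":4,"ou":47}]}
After op 17 (replace /z/0/qmu 94): {"qu":[47,91,0,14,68,{"fgu":5,"ip":68,"kda":45,"qoq":50,"x":43}],"z":[{"qmu":94},{"dqv":8,"tp":20,"u":86},54,{"ag":27,"uox":85},{"a":4,"ou":47}]}
After op 18 (add /z/0/wq 47): {"qu":[47,91,0,14,68,{"fgu":5,"ip":68,"kda":45,"qoq":50,"x":43}],"z":[{"qmu":94,"wq":47},{"dqv":8,"tp":20,"u":86},54,{"ag":27,"uox":85},{"a":4,"ou":47}]}
Size at path /z/1: 3

Answer: 3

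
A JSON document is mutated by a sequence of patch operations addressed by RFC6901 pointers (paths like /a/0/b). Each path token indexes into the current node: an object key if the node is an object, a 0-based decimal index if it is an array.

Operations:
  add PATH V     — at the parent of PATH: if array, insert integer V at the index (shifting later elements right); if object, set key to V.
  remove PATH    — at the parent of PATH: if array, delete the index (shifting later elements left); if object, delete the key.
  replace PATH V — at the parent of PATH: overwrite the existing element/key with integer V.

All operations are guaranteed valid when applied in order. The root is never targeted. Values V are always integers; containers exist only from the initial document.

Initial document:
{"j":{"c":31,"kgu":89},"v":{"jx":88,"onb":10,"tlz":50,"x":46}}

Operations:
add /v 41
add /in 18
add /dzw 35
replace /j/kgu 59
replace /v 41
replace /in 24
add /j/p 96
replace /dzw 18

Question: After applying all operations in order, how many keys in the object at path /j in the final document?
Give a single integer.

Answer: 3

Derivation:
After op 1 (add /v 41): {"j":{"c":31,"kgu":89},"v":41}
After op 2 (add /in 18): {"in":18,"j":{"c":31,"kgu":89},"v":41}
After op 3 (add /dzw 35): {"dzw":35,"in":18,"j":{"c":31,"kgu":89},"v":41}
After op 4 (replace /j/kgu 59): {"dzw":35,"in":18,"j":{"c":31,"kgu":59},"v":41}
After op 5 (replace /v 41): {"dzw":35,"in":18,"j":{"c":31,"kgu":59},"v":41}
After op 6 (replace /in 24): {"dzw":35,"in":24,"j":{"c":31,"kgu":59},"v":41}
After op 7 (add /j/p 96): {"dzw":35,"in":24,"j":{"c":31,"kgu":59,"p":96},"v":41}
After op 8 (replace /dzw 18): {"dzw":18,"in":24,"j":{"c":31,"kgu":59,"p":96},"v":41}
Size at path /j: 3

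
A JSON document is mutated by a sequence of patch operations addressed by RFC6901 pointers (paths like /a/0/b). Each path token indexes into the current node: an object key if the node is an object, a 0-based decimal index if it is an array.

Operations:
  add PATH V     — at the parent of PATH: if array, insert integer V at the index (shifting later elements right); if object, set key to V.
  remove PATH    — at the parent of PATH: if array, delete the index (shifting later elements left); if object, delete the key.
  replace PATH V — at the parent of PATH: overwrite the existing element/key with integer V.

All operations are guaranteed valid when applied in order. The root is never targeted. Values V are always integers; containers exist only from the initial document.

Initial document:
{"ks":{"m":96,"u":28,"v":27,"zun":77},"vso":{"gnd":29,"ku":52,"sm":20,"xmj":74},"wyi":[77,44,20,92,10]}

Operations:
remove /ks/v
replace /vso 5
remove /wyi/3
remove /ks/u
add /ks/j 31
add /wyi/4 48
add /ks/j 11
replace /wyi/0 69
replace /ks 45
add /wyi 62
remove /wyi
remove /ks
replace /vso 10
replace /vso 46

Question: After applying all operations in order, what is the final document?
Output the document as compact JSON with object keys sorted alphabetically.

Answer: {"vso":46}

Derivation:
After op 1 (remove /ks/v): {"ks":{"m":96,"u":28,"zun":77},"vso":{"gnd":29,"ku":52,"sm":20,"xmj":74},"wyi":[77,44,20,92,10]}
After op 2 (replace /vso 5): {"ks":{"m":96,"u":28,"zun":77},"vso":5,"wyi":[77,44,20,92,10]}
After op 3 (remove /wyi/3): {"ks":{"m":96,"u":28,"zun":77},"vso":5,"wyi":[77,44,20,10]}
After op 4 (remove /ks/u): {"ks":{"m":96,"zun":77},"vso":5,"wyi":[77,44,20,10]}
After op 5 (add /ks/j 31): {"ks":{"j":31,"m":96,"zun":77},"vso":5,"wyi":[77,44,20,10]}
After op 6 (add /wyi/4 48): {"ks":{"j":31,"m":96,"zun":77},"vso":5,"wyi":[77,44,20,10,48]}
After op 7 (add /ks/j 11): {"ks":{"j":11,"m":96,"zun":77},"vso":5,"wyi":[77,44,20,10,48]}
After op 8 (replace /wyi/0 69): {"ks":{"j":11,"m":96,"zun":77},"vso":5,"wyi":[69,44,20,10,48]}
After op 9 (replace /ks 45): {"ks":45,"vso":5,"wyi":[69,44,20,10,48]}
After op 10 (add /wyi 62): {"ks":45,"vso":5,"wyi":62}
After op 11 (remove /wyi): {"ks":45,"vso":5}
After op 12 (remove /ks): {"vso":5}
After op 13 (replace /vso 10): {"vso":10}
After op 14 (replace /vso 46): {"vso":46}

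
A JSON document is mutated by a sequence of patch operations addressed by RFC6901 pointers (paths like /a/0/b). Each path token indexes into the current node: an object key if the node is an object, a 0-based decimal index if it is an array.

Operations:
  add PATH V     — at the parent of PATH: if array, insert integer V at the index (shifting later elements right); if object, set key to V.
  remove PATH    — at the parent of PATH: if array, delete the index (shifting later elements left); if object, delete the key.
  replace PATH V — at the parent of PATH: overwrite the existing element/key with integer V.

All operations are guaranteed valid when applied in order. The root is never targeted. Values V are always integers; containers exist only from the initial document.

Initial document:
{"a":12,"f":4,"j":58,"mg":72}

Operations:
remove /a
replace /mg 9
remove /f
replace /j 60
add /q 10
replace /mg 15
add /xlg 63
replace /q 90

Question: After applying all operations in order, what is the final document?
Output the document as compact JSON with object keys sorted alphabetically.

Answer: {"j":60,"mg":15,"q":90,"xlg":63}

Derivation:
After op 1 (remove /a): {"f":4,"j":58,"mg":72}
After op 2 (replace /mg 9): {"f":4,"j":58,"mg":9}
After op 3 (remove /f): {"j":58,"mg":9}
After op 4 (replace /j 60): {"j":60,"mg":9}
After op 5 (add /q 10): {"j":60,"mg":9,"q":10}
After op 6 (replace /mg 15): {"j":60,"mg":15,"q":10}
After op 7 (add /xlg 63): {"j":60,"mg":15,"q":10,"xlg":63}
After op 8 (replace /q 90): {"j":60,"mg":15,"q":90,"xlg":63}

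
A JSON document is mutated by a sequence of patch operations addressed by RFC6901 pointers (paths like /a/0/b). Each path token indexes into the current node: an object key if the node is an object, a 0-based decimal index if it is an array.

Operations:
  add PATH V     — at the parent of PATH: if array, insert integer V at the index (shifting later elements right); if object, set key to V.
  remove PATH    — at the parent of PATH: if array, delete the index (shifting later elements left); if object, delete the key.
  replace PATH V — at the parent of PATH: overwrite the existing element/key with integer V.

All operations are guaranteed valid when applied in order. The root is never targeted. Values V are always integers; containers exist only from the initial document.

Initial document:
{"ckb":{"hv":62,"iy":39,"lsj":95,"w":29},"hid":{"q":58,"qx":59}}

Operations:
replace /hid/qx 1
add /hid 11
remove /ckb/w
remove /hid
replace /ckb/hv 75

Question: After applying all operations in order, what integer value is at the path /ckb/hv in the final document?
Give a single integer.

After op 1 (replace /hid/qx 1): {"ckb":{"hv":62,"iy":39,"lsj":95,"w":29},"hid":{"q":58,"qx":1}}
After op 2 (add /hid 11): {"ckb":{"hv":62,"iy":39,"lsj":95,"w":29},"hid":11}
After op 3 (remove /ckb/w): {"ckb":{"hv":62,"iy":39,"lsj":95},"hid":11}
After op 4 (remove /hid): {"ckb":{"hv":62,"iy":39,"lsj":95}}
After op 5 (replace /ckb/hv 75): {"ckb":{"hv":75,"iy":39,"lsj":95}}
Value at /ckb/hv: 75

Answer: 75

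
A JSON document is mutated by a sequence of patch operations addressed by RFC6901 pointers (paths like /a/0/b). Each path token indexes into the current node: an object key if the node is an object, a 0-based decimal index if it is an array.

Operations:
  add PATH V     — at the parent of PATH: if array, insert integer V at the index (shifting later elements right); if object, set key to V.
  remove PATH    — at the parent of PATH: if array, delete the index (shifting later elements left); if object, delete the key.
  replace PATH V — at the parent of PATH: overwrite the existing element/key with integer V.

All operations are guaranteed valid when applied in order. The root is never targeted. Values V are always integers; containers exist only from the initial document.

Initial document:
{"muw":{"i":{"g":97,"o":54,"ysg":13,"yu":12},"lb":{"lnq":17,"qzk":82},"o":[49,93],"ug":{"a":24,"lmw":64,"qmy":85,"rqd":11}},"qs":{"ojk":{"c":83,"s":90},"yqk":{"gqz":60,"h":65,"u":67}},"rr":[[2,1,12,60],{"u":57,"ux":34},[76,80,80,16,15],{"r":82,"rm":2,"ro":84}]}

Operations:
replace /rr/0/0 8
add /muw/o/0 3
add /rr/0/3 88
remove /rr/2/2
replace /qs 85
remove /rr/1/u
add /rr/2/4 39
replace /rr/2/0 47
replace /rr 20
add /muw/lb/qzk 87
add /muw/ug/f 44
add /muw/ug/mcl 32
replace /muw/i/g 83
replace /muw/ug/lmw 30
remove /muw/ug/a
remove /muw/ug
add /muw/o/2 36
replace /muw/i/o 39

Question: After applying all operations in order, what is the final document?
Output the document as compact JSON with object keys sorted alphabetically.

Answer: {"muw":{"i":{"g":83,"o":39,"ysg":13,"yu":12},"lb":{"lnq":17,"qzk":87},"o":[3,49,36,93]},"qs":85,"rr":20}

Derivation:
After op 1 (replace /rr/0/0 8): {"muw":{"i":{"g":97,"o":54,"ysg":13,"yu":12},"lb":{"lnq":17,"qzk":82},"o":[49,93],"ug":{"a":24,"lmw":64,"qmy":85,"rqd":11}},"qs":{"ojk":{"c":83,"s":90},"yqk":{"gqz":60,"h":65,"u":67}},"rr":[[8,1,12,60],{"u":57,"ux":34},[76,80,80,16,15],{"r":82,"rm":2,"ro":84}]}
After op 2 (add /muw/o/0 3): {"muw":{"i":{"g":97,"o":54,"ysg":13,"yu":12},"lb":{"lnq":17,"qzk":82},"o":[3,49,93],"ug":{"a":24,"lmw":64,"qmy":85,"rqd":11}},"qs":{"ojk":{"c":83,"s":90},"yqk":{"gqz":60,"h":65,"u":67}},"rr":[[8,1,12,60],{"u":57,"ux":34},[76,80,80,16,15],{"r":82,"rm":2,"ro":84}]}
After op 3 (add /rr/0/3 88): {"muw":{"i":{"g":97,"o":54,"ysg":13,"yu":12},"lb":{"lnq":17,"qzk":82},"o":[3,49,93],"ug":{"a":24,"lmw":64,"qmy":85,"rqd":11}},"qs":{"ojk":{"c":83,"s":90},"yqk":{"gqz":60,"h":65,"u":67}},"rr":[[8,1,12,88,60],{"u":57,"ux":34},[76,80,80,16,15],{"r":82,"rm":2,"ro":84}]}
After op 4 (remove /rr/2/2): {"muw":{"i":{"g":97,"o":54,"ysg":13,"yu":12},"lb":{"lnq":17,"qzk":82},"o":[3,49,93],"ug":{"a":24,"lmw":64,"qmy":85,"rqd":11}},"qs":{"ojk":{"c":83,"s":90},"yqk":{"gqz":60,"h":65,"u":67}},"rr":[[8,1,12,88,60],{"u":57,"ux":34},[76,80,16,15],{"r":82,"rm":2,"ro":84}]}
After op 5 (replace /qs 85): {"muw":{"i":{"g":97,"o":54,"ysg":13,"yu":12},"lb":{"lnq":17,"qzk":82},"o":[3,49,93],"ug":{"a":24,"lmw":64,"qmy":85,"rqd":11}},"qs":85,"rr":[[8,1,12,88,60],{"u":57,"ux":34},[76,80,16,15],{"r":82,"rm":2,"ro":84}]}
After op 6 (remove /rr/1/u): {"muw":{"i":{"g":97,"o":54,"ysg":13,"yu":12},"lb":{"lnq":17,"qzk":82},"o":[3,49,93],"ug":{"a":24,"lmw":64,"qmy":85,"rqd":11}},"qs":85,"rr":[[8,1,12,88,60],{"ux":34},[76,80,16,15],{"r":82,"rm":2,"ro":84}]}
After op 7 (add /rr/2/4 39): {"muw":{"i":{"g":97,"o":54,"ysg":13,"yu":12},"lb":{"lnq":17,"qzk":82},"o":[3,49,93],"ug":{"a":24,"lmw":64,"qmy":85,"rqd":11}},"qs":85,"rr":[[8,1,12,88,60],{"ux":34},[76,80,16,15,39],{"r":82,"rm":2,"ro":84}]}
After op 8 (replace /rr/2/0 47): {"muw":{"i":{"g":97,"o":54,"ysg":13,"yu":12},"lb":{"lnq":17,"qzk":82},"o":[3,49,93],"ug":{"a":24,"lmw":64,"qmy":85,"rqd":11}},"qs":85,"rr":[[8,1,12,88,60],{"ux":34},[47,80,16,15,39],{"r":82,"rm":2,"ro":84}]}
After op 9 (replace /rr 20): {"muw":{"i":{"g":97,"o":54,"ysg":13,"yu":12},"lb":{"lnq":17,"qzk":82},"o":[3,49,93],"ug":{"a":24,"lmw":64,"qmy":85,"rqd":11}},"qs":85,"rr":20}
After op 10 (add /muw/lb/qzk 87): {"muw":{"i":{"g":97,"o":54,"ysg":13,"yu":12},"lb":{"lnq":17,"qzk":87},"o":[3,49,93],"ug":{"a":24,"lmw":64,"qmy":85,"rqd":11}},"qs":85,"rr":20}
After op 11 (add /muw/ug/f 44): {"muw":{"i":{"g":97,"o":54,"ysg":13,"yu":12},"lb":{"lnq":17,"qzk":87},"o":[3,49,93],"ug":{"a":24,"f":44,"lmw":64,"qmy":85,"rqd":11}},"qs":85,"rr":20}
After op 12 (add /muw/ug/mcl 32): {"muw":{"i":{"g":97,"o":54,"ysg":13,"yu":12},"lb":{"lnq":17,"qzk":87},"o":[3,49,93],"ug":{"a":24,"f":44,"lmw":64,"mcl":32,"qmy":85,"rqd":11}},"qs":85,"rr":20}
After op 13 (replace /muw/i/g 83): {"muw":{"i":{"g":83,"o":54,"ysg":13,"yu":12},"lb":{"lnq":17,"qzk":87},"o":[3,49,93],"ug":{"a":24,"f":44,"lmw":64,"mcl":32,"qmy":85,"rqd":11}},"qs":85,"rr":20}
After op 14 (replace /muw/ug/lmw 30): {"muw":{"i":{"g":83,"o":54,"ysg":13,"yu":12},"lb":{"lnq":17,"qzk":87},"o":[3,49,93],"ug":{"a":24,"f":44,"lmw":30,"mcl":32,"qmy":85,"rqd":11}},"qs":85,"rr":20}
After op 15 (remove /muw/ug/a): {"muw":{"i":{"g":83,"o":54,"ysg":13,"yu":12},"lb":{"lnq":17,"qzk":87},"o":[3,49,93],"ug":{"f":44,"lmw":30,"mcl":32,"qmy":85,"rqd":11}},"qs":85,"rr":20}
After op 16 (remove /muw/ug): {"muw":{"i":{"g":83,"o":54,"ysg":13,"yu":12},"lb":{"lnq":17,"qzk":87},"o":[3,49,93]},"qs":85,"rr":20}
After op 17 (add /muw/o/2 36): {"muw":{"i":{"g":83,"o":54,"ysg":13,"yu":12},"lb":{"lnq":17,"qzk":87},"o":[3,49,36,93]},"qs":85,"rr":20}
After op 18 (replace /muw/i/o 39): {"muw":{"i":{"g":83,"o":39,"ysg":13,"yu":12},"lb":{"lnq":17,"qzk":87},"o":[3,49,36,93]},"qs":85,"rr":20}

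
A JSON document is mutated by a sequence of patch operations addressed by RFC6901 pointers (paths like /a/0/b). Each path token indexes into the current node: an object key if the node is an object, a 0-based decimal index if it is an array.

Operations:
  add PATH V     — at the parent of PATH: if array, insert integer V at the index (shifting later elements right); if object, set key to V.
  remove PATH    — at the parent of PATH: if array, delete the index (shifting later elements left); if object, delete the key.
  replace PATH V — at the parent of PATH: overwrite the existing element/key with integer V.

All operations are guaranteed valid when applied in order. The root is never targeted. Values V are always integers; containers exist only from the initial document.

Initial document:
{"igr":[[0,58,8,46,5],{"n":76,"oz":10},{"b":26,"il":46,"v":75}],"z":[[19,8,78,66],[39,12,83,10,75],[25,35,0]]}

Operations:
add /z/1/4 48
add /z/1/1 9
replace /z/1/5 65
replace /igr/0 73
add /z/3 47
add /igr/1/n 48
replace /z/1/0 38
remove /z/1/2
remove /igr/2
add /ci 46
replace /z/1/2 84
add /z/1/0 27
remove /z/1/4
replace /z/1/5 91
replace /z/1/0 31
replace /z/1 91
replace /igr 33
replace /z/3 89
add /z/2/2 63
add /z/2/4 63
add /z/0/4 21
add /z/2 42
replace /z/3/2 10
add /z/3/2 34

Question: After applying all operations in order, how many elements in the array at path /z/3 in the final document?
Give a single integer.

Answer: 6

Derivation:
After op 1 (add /z/1/4 48): {"igr":[[0,58,8,46,5],{"n":76,"oz":10},{"b":26,"il":46,"v":75}],"z":[[19,8,78,66],[39,12,83,10,48,75],[25,35,0]]}
After op 2 (add /z/1/1 9): {"igr":[[0,58,8,46,5],{"n":76,"oz":10},{"b":26,"il":46,"v":75}],"z":[[19,8,78,66],[39,9,12,83,10,48,75],[25,35,0]]}
After op 3 (replace /z/1/5 65): {"igr":[[0,58,8,46,5],{"n":76,"oz":10},{"b":26,"il":46,"v":75}],"z":[[19,8,78,66],[39,9,12,83,10,65,75],[25,35,0]]}
After op 4 (replace /igr/0 73): {"igr":[73,{"n":76,"oz":10},{"b":26,"il":46,"v":75}],"z":[[19,8,78,66],[39,9,12,83,10,65,75],[25,35,0]]}
After op 5 (add /z/3 47): {"igr":[73,{"n":76,"oz":10},{"b":26,"il":46,"v":75}],"z":[[19,8,78,66],[39,9,12,83,10,65,75],[25,35,0],47]}
After op 6 (add /igr/1/n 48): {"igr":[73,{"n":48,"oz":10},{"b":26,"il":46,"v":75}],"z":[[19,8,78,66],[39,9,12,83,10,65,75],[25,35,0],47]}
After op 7 (replace /z/1/0 38): {"igr":[73,{"n":48,"oz":10},{"b":26,"il":46,"v":75}],"z":[[19,8,78,66],[38,9,12,83,10,65,75],[25,35,0],47]}
After op 8 (remove /z/1/2): {"igr":[73,{"n":48,"oz":10},{"b":26,"il":46,"v":75}],"z":[[19,8,78,66],[38,9,83,10,65,75],[25,35,0],47]}
After op 9 (remove /igr/2): {"igr":[73,{"n":48,"oz":10}],"z":[[19,8,78,66],[38,9,83,10,65,75],[25,35,0],47]}
After op 10 (add /ci 46): {"ci":46,"igr":[73,{"n":48,"oz":10}],"z":[[19,8,78,66],[38,9,83,10,65,75],[25,35,0],47]}
After op 11 (replace /z/1/2 84): {"ci":46,"igr":[73,{"n":48,"oz":10}],"z":[[19,8,78,66],[38,9,84,10,65,75],[25,35,0],47]}
After op 12 (add /z/1/0 27): {"ci":46,"igr":[73,{"n":48,"oz":10}],"z":[[19,8,78,66],[27,38,9,84,10,65,75],[25,35,0],47]}
After op 13 (remove /z/1/4): {"ci":46,"igr":[73,{"n":48,"oz":10}],"z":[[19,8,78,66],[27,38,9,84,65,75],[25,35,0],47]}
After op 14 (replace /z/1/5 91): {"ci":46,"igr":[73,{"n":48,"oz":10}],"z":[[19,8,78,66],[27,38,9,84,65,91],[25,35,0],47]}
After op 15 (replace /z/1/0 31): {"ci":46,"igr":[73,{"n":48,"oz":10}],"z":[[19,8,78,66],[31,38,9,84,65,91],[25,35,0],47]}
After op 16 (replace /z/1 91): {"ci":46,"igr":[73,{"n":48,"oz":10}],"z":[[19,8,78,66],91,[25,35,0],47]}
After op 17 (replace /igr 33): {"ci":46,"igr":33,"z":[[19,8,78,66],91,[25,35,0],47]}
After op 18 (replace /z/3 89): {"ci":46,"igr":33,"z":[[19,8,78,66],91,[25,35,0],89]}
After op 19 (add /z/2/2 63): {"ci":46,"igr":33,"z":[[19,8,78,66],91,[25,35,63,0],89]}
After op 20 (add /z/2/4 63): {"ci":46,"igr":33,"z":[[19,8,78,66],91,[25,35,63,0,63],89]}
After op 21 (add /z/0/4 21): {"ci":46,"igr":33,"z":[[19,8,78,66,21],91,[25,35,63,0,63],89]}
After op 22 (add /z/2 42): {"ci":46,"igr":33,"z":[[19,8,78,66,21],91,42,[25,35,63,0,63],89]}
After op 23 (replace /z/3/2 10): {"ci":46,"igr":33,"z":[[19,8,78,66,21],91,42,[25,35,10,0,63],89]}
After op 24 (add /z/3/2 34): {"ci":46,"igr":33,"z":[[19,8,78,66,21],91,42,[25,35,34,10,0,63],89]}
Size at path /z/3: 6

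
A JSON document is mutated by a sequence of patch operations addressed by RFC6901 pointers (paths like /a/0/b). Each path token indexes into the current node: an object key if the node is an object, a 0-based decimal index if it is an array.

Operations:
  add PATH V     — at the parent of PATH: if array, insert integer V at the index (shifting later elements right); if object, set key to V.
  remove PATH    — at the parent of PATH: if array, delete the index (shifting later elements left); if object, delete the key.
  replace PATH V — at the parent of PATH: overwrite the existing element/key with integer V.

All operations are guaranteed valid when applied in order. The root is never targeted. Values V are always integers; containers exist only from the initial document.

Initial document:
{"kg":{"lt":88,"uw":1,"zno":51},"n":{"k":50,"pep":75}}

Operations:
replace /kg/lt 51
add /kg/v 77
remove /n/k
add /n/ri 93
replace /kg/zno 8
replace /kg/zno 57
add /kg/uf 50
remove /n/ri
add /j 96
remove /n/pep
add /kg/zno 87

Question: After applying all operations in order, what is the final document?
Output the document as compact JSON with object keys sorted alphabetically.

Answer: {"j":96,"kg":{"lt":51,"uf":50,"uw":1,"v":77,"zno":87},"n":{}}

Derivation:
After op 1 (replace /kg/lt 51): {"kg":{"lt":51,"uw":1,"zno":51},"n":{"k":50,"pep":75}}
After op 2 (add /kg/v 77): {"kg":{"lt":51,"uw":1,"v":77,"zno":51},"n":{"k":50,"pep":75}}
After op 3 (remove /n/k): {"kg":{"lt":51,"uw":1,"v":77,"zno":51},"n":{"pep":75}}
After op 4 (add /n/ri 93): {"kg":{"lt":51,"uw":1,"v":77,"zno":51},"n":{"pep":75,"ri":93}}
After op 5 (replace /kg/zno 8): {"kg":{"lt":51,"uw":1,"v":77,"zno":8},"n":{"pep":75,"ri":93}}
After op 6 (replace /kg/zno 57): {"kg":{"lt":51,"uw":1,"v":77,"zno":57},"n":{"pep":75,"ri":93}}
After op 7 (add /kg/uf 50): {"kg":{"lt":51,"uf":50,"uw":1,"v":77,"zno":57},"n":{"pep":75,"ri":93}}
After op 8 (remove /n/ri): {"kg":{"lt":51,"uf":50,"uw":1,"v":77,"zno":57},"n":{"pep":75}}
After op 9 (add /j 96): {"j":96,"kg":{"lt":51,"uf":50,"uw":1,"v":77,"zno":57},"n":{"pep":75}}
After op 10 (remove /n/pep): {"j":96,"kg":{"lt":51,"uf":50,"uw":1,"v":77,"zno":57},"n":{}}
After op 11 (add /kg/zno 87): {"j":96,"kg":{"lt":51,"uf":50,"uw":1,"v":77,"zno":87},"n":{}}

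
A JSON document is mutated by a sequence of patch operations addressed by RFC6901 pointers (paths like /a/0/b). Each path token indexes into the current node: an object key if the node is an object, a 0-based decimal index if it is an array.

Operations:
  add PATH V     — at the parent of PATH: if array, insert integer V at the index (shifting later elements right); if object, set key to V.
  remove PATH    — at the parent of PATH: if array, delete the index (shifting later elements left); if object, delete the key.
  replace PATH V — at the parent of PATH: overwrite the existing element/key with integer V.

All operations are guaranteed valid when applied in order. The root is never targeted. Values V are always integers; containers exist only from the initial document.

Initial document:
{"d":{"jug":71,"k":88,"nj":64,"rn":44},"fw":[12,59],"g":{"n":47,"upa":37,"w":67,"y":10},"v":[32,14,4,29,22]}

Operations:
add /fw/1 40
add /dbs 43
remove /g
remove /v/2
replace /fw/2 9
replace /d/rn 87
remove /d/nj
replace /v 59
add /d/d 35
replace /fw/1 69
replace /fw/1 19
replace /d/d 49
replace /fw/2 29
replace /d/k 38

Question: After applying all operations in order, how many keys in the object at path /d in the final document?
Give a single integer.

Answer: 4

Derivation:
After op 1 (add /fw/1 40): {"d":{"jug":71,"k":88,"nj":64,"rn":44},"fw":[12,40,59],"g":{"n":47,"upa":37,"w":67,"y":10},"v":[32,14,4,29,22]}
After op 2 (add /dbs 43): {"d":{"jug":71,"k":88,"nj":64,"rn":44},"dbs":43,"fw":[12,40,59],"g":{"n":47,"upa":37,"w":67,"y":10},"v":[32,14,4,29,22]}
After op 3 (remove /g): {"d":{"jug":71,"k":88,"nj":64,"rn":44},"dbs":43,"fw":[12,40,59],"v":[32,14,4,29,22]}
After op 4 (remove /v/2): {"d":{"jug":71,"k":88,"nj":64,"rn":44},"dbs":43,"fw":[12,40,59],"v":[32,14,29,22]}
After op 5 (replace /fw/2 9): {"d":{"jug":71,"k":88,"nj":64,"rn":44},"dbs":43,"fw":[12,40,9],"v":[32,14,29,22]}
After op 6 (replace /d/rn 87): {"d":{"jug":71,"k":88,"nj":64,"rn":87},"dbs":43,"fw":[12,40,9],"v":[32,14,29,22]}
After op 7 (remove /d/nj): {"d":{"jug":71,"k":88,"rn":87},"dbs":43,"fw":[12,40,9],"v":[32,14,29,22]}
After op 8 (replace /v 59): {"d":{"jug":71,"k":88,"rn":87},"dbs":43,"fw":[12,40,9],"v":59}
After op 9 (add /d/d 35): {"d":{"d":35,"jug":71,"k":88,"rn":87},"dbs":43,"fw":[12,40,9],"v":59}
After op 10 (replace /fw/1 69): {"d":{"d":35,"jug":71,"k":88,"rn":87},"dbs":43,"fw":[12,69,9],"v":59}
After op 11 (replace /fw/1 19): {"d":{"d":35,"jug":71,"k":88,"rn":87},"dbs":43,"fw":[12,19,9],"v":59}
After op 12 (replace /d/d 49): {"d":{"d":49,"jug":71,"k":88,"rn":87},"dbs":43,"fw":[12,19,9],"v":59}
After op 13 (replace /fw/2 29): {"d":{"d":49,"jug":71,"k":88,"rn":87},"dbs":43,"fw":[12,19,29],"v":59}
After op 14 (replace /d/k 38): {"d":{"d":49,"jug":71,"k":38,"rn":87},"dbs":43,"fw":[12,19,29],"v":59}
Size at path /d: 4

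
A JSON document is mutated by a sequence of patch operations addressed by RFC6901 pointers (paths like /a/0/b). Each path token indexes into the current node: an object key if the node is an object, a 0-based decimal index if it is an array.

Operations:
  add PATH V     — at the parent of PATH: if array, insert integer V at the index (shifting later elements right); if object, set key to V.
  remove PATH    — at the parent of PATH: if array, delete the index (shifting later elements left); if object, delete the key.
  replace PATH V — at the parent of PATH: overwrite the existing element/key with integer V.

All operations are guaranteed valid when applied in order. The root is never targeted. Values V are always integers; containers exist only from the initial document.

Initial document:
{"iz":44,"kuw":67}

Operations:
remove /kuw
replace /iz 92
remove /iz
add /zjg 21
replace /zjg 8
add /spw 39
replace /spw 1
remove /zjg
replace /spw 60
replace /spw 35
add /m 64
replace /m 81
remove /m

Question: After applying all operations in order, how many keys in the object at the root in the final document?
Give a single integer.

Answer: 1

Derivation:
After op 1 (remove /kuw): {"iz":44}
After op 2 (replace /iz 92): {"iz":92}
After op 3 (remove /iz): {}
After op 4 (add /zjg 21): {"zjg":21}
After op 5 (replace /zjg 8): {"zjg":8}
After op 6 (add /spw 39): {"spw":39,"zjg":8}
After op 7 (replace /spw 1): {"spw":1,"zjg":8}
After op 8 (remove /zjg): {"spw":1}
After op 9 (replace /spw 60): {"spw":60}
After op 10 (replace /spw 35): {"spw":35}
After op 11 (add /m 64): {"m":64,"spw":35}
After op 12 (replace /m 81): {"m":81,"spw":35}
After op 13 (remove /m): {"spw":35}
Size at the root: 1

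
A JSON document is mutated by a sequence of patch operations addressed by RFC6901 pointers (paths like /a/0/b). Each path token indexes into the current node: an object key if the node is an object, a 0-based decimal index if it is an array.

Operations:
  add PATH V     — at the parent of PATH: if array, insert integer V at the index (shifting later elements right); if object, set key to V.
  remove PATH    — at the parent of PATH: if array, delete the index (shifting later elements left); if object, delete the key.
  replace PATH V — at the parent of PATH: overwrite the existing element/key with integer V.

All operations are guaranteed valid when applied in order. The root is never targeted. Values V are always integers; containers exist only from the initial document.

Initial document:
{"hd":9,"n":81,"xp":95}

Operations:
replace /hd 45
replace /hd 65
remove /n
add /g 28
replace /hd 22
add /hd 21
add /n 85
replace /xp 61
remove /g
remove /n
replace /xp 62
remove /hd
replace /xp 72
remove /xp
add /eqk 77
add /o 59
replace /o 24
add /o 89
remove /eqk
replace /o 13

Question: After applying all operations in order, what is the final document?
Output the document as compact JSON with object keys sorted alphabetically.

After op 1 (replace /hd 45): {"hd":45,"n":81,"xp":95}
After op 2 (replace /hd 65): {"hd":65,"n":81,"xp":95}
After op 3 (remove /n): {"hd":65,"xp":95}
After op 4 (add /g 28): {"g":28,"hd":65,"xp":95}
After op 5 (replace /hd 22): {"g":28,"hd":22,"xp":95}
After op 6 (add /hd 21): {"g":28,"hd":21,"xp":95}
After op 7 (add /n 85): {"g":28,"hd":21,"n":85,"xp":95}
After op 8 (replace /xp 61): {"g":28,"hd":21,"n":85,"xp":61}
After op 9 (remove /g): {"hd":21,"n":85,"xp":61}
After op 10 (remove /n): {"hd":21,"xp":61}
After op 11 (replace /xp 62): {"hd":21,"xp":62}
After op 12 (remove /hd): {"xp":62}
After op 13 (replace /xp 72): {"xp":72}
After op 14 (remove /xp): {}
After op 15 (add /eqk 77): {"eqk":77}
After op 16 (add /o 59): {"eqk":77,"o":59}
After op 17 (replace /o 24): {"eqk":77,"o":24}
After op 18 (add /o 89): {"eqk":77,"o":89}
After op 19 (remove /eqk): {"o":89}
After op 20 (replace /o 13): {"o":13}

Answer: {"o":13}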